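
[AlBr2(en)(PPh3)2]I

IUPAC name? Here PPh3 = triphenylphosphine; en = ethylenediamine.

dibromo(ethylenediamine)bis(triphenylphosphine)aluminium(III) iodide

The 1 iodide counter-ion carries a total charge of -1, so each complex ion is 1+.
Ligand charges: 2×triphenylphosphine (neutral), 2×bromo (-1 each), 1×ethylenediamine (neutral); total -2. So Al + (-2) = 1+, giving Al = +3.
Ligands are named alphabetically: bromo before ethylenediamine before triphenylphosphine.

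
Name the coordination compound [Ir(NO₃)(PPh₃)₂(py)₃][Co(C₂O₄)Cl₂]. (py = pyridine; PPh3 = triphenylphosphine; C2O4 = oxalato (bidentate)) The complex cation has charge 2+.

The complex cation is given as 2+; its ligand charges sum to -1, so Ir = +3.
A 1:1 salt means the anion carries the equal and opposite charge, 2−.
Anion: ligand charges sum to -4; for the ion to be 2−, Co = +2.

nitratotris(pyridine)bis(triphenylphosphine)iridium(III) dichlorooxalatocobaltate(II)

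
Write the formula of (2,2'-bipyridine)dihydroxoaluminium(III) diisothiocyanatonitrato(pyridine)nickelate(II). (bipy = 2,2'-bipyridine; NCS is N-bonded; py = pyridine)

[Al(bipy)(OH)2][Ni(NCS)2(NO3)(py)]

Cation [Al…]: ligand charges -2, Al(III) ⇒ ion charge 1+.
Anion [Ni…]: ligand charges -3, Ni(II) ⇒ ion charge 1−.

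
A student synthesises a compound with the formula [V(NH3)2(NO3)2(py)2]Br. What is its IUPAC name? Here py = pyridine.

The 1 bromide counter-ion carries a total charge of -1, so each complex ion is 1+.
Ligand charges: 2×pyridine (neutral), 2×ammine (neutral), 2×nitrato (-1 each); total -2. So V + (-2) = 1+, giving V = +3.
Ligands are named alphabetically: ammine before nitrato before pyridine.

diamminedinitratobis(pyridine)vanadium(III) bromide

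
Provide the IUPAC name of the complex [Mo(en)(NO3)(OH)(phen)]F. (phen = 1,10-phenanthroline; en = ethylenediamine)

(ethylenediamine)hydroxonitrato(1,10-phenanthroline)molybdenum(III) fluoride

The 1 fluoride counter-ion carries a total charge of -1, so each complex ion is 1+.
Ligand charges: 1×nitrato (-1 each), 1×hydroxo (-1 each), 1×1,10-phenanthroline (neutral), 1×ethylenediamine (neutral); total -2. So Mo + (-2) = 1+, giving Mo = +3.
Ligands are named alphabetically: ethylenediamine before hydroxo before nitrato before phenanthroline.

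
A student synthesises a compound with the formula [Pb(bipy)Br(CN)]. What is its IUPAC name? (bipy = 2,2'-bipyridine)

(2,2'-bipyridine)bromocyanolead(II)

There is no counter-ion, so the complex is neutral overall.
Ligand charges: 1×2,2'-bipyridine (neutral), 1×bromo (-1 each), 1×cyano (-1 each); total -2. So Pb + (-2) = 0, giving Pb = +2.
Ligands are named alphabetically: bipyridine before bromo before cyano.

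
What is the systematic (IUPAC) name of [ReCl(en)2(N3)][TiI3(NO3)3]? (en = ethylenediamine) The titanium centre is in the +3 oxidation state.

Ti is given as +3; the anion's ligand charges sum to -6, so the complex anion is 3−.
A 1:1 salt means the cation carries the equal and opposite charge, 3+.
Cation: ligand charges sum to -2; for the ion to be 3+, Re = +5.

azidochlorobis(ethylenediamine)rhenium(V) triiodotrinitratotitanate(III)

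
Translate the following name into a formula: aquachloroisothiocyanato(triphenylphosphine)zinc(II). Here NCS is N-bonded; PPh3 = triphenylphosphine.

[ZnCl(H2O)(NCS)(PPh3)]

Ligands: 1 isothiocyanato (NCS, -1), 1 triphenylphosphine (PPh3, neutral), 1 chloro (Cl, -1), 1 aqua (H2O, neutral). Ligand charge sum = -2.
With Zn in oxidation state +2, the complex ion is [Zn...].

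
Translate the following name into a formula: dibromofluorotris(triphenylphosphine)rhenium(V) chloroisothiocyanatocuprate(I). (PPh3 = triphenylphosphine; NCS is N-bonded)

[ReBr2F(PPh3)3][CuCl(NCS)]2

Cation [Re…]: ligand charges -3, Re(V) ⇒ ion charge 2+.
Anion [Cu…]: ligand charges -2, Cu(I) ⇒ ion charge 1−.
One 2+ cation requires 2 of the 1− anion.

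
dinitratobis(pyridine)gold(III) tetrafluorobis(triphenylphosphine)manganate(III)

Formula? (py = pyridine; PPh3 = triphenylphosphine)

[Au(NO3)2(py)2][MnF4(PPh3)2]

Cation [Au…]: ligand charges -2, Au(III) ⇒ ion charge 1+.
Anion [Mn…]: ligand charges -4, Mn(III) ⇒ ion charge 1−.
One 1+ cation balances one 1− anion.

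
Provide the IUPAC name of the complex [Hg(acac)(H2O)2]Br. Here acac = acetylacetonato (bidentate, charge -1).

(acetylacetonato)diaquamercury(II) bromide

The 1 bromide counter-ion carries a total charge of -1, so each complex ion is 1+.
Ligand charges: 2×aqua (neutral), 1×acetylacetonato (-1 each); total -1. So Hg + (-1) = 1+, giving Hg = +2.
Ligands are named alphabetically: acetylacetonato before aqua.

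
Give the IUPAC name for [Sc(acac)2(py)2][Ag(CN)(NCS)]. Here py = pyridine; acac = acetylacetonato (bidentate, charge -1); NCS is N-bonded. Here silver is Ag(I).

Ag is given as +1; the anion's ligand charges sum to -2, so the complex anion is 1−.
A 1:1 salt means the cation carries the equal and opposite charge, 1+.
Cation: ligand charges sum to -2; for the ion to be 1+, Sc = +3.

bis(acetylacetonato)bis(pyridine)scandium(III) cyanoisothiocyanatoargentate(I)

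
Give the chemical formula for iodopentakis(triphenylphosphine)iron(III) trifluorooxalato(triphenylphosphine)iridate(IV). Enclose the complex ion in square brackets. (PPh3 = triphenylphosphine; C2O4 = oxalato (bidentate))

Cation [Fe…]: ligand charges -1, Fe(III) ⇒ ion charge 2+.
Anion [Ir…]: ligand charges -5, Ir(IV) ⇒ ion charge 1−.
One 2+ cation requires 2 of the 1− anion.

[FeI(PPh3)5][Ir(C2O4)F3(PPh3)]2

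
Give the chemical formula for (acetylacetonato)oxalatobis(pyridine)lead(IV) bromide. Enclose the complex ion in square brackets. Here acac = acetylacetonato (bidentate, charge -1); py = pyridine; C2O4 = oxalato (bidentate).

[Pb(acac)(C2O4)(py)2]Br

Ligands: 1 acetylacetonato (acac, -1), 2 pyridine (py, neutral), 1 oxalato (C2O4, -2). Ligand charge sum = -3.
With Pb in oxidation state +4, the complex ion is [Pb...]^1+.
Charge balance with bromide (-1) requires 1 complex ion per 1 bromide.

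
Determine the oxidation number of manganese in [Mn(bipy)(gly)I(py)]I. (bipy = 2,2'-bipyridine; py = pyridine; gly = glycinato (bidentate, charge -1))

+3

1 iodide outside the brackets (-1 each) → the complex ion is 1+.
Ligand charges: 1×bipy neutral; 1×py neutral; 1×I = -1; 1×gly = -1; sum -2.
Mn + (-2) = 1+ ⇒ Mn is +3.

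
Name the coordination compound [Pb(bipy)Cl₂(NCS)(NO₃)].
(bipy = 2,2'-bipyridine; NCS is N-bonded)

There is no counter-ion, so the complex is neutral overall.
Ligand charges: 1×nitrato (-1 each), 2×chloro (-1 each), 1×2,2'-bipyridine (neutral), 1×isothiocyanato (-1 each); total -4. So Pb + (-4) = 0, giving Pb = +4.
Ligands are named alphabetically: bipyridine before chloro before isothiocyanato before nitrato.

(2,2'-bipyridine)dichloroisothiocyanatonitratolead(IV)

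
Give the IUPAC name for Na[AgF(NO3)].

sodium fluoronitratoargentate(I)

The 1 sodium counter-ion carries a total charge of +1, so each complex ion is 1−.
Ligand charges: 1×nitrato (-1 each), 1×fluoro (-1 each); total -2. So Ag + (-2) = 1−, giving Ag = +1.
Ligands are named alphabetically: fluoro before nitrato.
The complex ion is anionic, so silver takes the -ate form argentate(I).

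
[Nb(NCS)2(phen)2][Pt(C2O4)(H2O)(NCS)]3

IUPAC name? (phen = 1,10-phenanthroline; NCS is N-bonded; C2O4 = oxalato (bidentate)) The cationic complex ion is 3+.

Both ions are complex: the cation is named first with the plain metal name, the anion second with the -ate form; each ion's ligands are alphabetised independently.
The complex cation is given as 3+; its ligand charges sum to -2, so Nb = +5.
With 3 anions per cation, each anion must be 3/3 = 1−.
Anion: ligand charges sum to -3; for the ion to be 1−, Pt = +2.

diisothiocyanatobis(1,10-phenanthroline)niobium(V) aquaisothiocyanatooxalatoplatinate(II)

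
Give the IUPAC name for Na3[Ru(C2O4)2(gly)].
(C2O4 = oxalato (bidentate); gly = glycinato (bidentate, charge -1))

The 3 sodium counter-ions carry a total charge of +3, so each complex ion is 3−.
Ligand charges: 2×oxalato (-2 each), 1×glycinato (-1 each); total -5. So Ru + (-5) = 3−, giving Ru = +2.
Ligands are named alphabetically: glycinato before oxalato.
The complex ion is anionic, so ruthenium takes the -ate form ruthenate(II).

sodium (glycinato)dioxalatoruthenate(II)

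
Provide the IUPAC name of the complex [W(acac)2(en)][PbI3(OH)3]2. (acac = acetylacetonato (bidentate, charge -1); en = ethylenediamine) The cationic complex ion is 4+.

bis(acetylacetonato)(ethylenediamine)tungsten(VI) trihydroxotriiodoplumbate(IV)

The complex cation is given as 4+; its ligand charges sum to -2, so W = +6.
With 2 anions per cation, each anion must be 4/2 = 2−.
Anion: ligand charges sum to -6; for the ion to be 2−, Pb = +4.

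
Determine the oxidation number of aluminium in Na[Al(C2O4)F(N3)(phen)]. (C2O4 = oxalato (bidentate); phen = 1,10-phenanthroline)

+3

1 sodium outside the brackets (+1 each) → the complex ion is 1−.
Ligand charges: 1×C2O4 = -2; 1×F = -1; 1×N3 = -1; 1×phen neutral; sum -4.
Al + (-4) = 1− ⇒ Al is +3.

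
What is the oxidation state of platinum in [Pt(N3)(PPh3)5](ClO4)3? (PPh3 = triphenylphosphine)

+4

3 perchlorate outside the brackets (-1 each) → the complex ion is 3+.
Ligand charges: 1×N3 = -1; 5×PPh3 neutral; sum -1.
Pt + (-1) = 3+ ⇒ Pt is +4.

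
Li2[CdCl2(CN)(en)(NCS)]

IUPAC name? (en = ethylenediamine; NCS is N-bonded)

The 2 lithium counter-ions carry a total charge of +2, so each complex ion is 2−.
Ligand charges: 1×ethylenediamine (neutral), 1×cyano (-1 each), 2×chloro (-1 each), 1×isothiocyanato (-1 each); total -4. So Cd + (-4) = 2−, giving Cd = +2.
Ligands are named alphabetically: chloro before cyano before ethylenediamine before isothiocyanato.
The complex ion is anionic, so cadmium takes the -ate form cadmate(II).

lithium dichlorocyano(ethylenediamine)isothiocyanatocadmate(II)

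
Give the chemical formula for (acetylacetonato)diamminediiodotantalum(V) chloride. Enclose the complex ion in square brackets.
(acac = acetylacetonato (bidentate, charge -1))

Ligands: 2 iodo (I, -1), 1 acetylacetonato (acac, -1), 2 ammine (NH3, neutral). Ligand charge sum = -3.
With Ta in oxidation state +5, the complex ion is [Ta...]^2+.
Charge balance with chloride (-1) requires 1 complex ion per 2 chloride.

[Ta(acac)I2(NH3)2]Cl2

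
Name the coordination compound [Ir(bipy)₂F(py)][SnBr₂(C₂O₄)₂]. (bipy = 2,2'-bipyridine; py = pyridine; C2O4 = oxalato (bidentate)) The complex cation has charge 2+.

Both ions are complex: the cation is named first with the plain metal name, the anion second with the -ate form; each ion's ligands are alphabetised independently.
The complex cation is given as 2+; its ligand charges sum to -1, so Ir = +3.
A 1:1 salt means the anion carries the equal and opposite charge, 2−.
Anion: ligand charges sum to -6; for the ion to be 2−, Sn = +4.

bis(2,2'-bipyridine)fluoro(pyridine)iridium(III) dibromodioxalatostannate(IV)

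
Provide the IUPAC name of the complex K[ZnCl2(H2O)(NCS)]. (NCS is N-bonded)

potassium aquadichloroisothiocyanatozincate(II)

The 1 potassium counter-ion carries a total charge of +1, so each complex ion is 1−.
Ligand charges: 1×isothiocyanato (-1 each), 1×aqua (neutral), 2×chloro (-1 each); total -3. So Zn + (-3) = 1−, giving Zn = +2.
Ligands are named alphabetically: aqua before chloro before isothiocyanato.
The complex ion is anionic, so zinc takes the -ate form zincate(II).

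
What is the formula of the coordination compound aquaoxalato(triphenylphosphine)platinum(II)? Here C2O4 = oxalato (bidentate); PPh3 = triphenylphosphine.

Ligands: 1 oxalato (C2O4, -2), 1 triphenylphosphine (PPh3, neutral), 1 aqua (H2O, neutral). Ligand charge sum = -2.
With Pt in oxidation state +2, the complex ion is [Pt...].

[Pt(C2O4)(H2O)(PPh3)]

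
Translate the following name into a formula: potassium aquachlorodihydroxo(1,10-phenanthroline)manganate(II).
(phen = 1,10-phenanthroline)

K[MnCl(H2O)(OH)2(phen)]

Ligands: 1 chloro (Cl, -1), 2 hydroxo (OH, -1), 1 aqua (H2O, neutral), 1 1,10-phenanthroline (phen, neutral). Ligand charge sum = -3.
With Mn in oxidation state +2, the complex ion is [Mn...]^1−.
Charge balance with potassium (+1) requires 1 complex ion per 1 potassium.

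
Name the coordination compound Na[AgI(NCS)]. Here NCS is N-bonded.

sodium iodoisothiocyanatoargentate(I)

The 1 sodium counter-ion carries a total charge of +1, so each complex ion is 1−.
Ligand charges: 1×isothiocyanato (-1 each), 1×iodo (-1 each); total -2. So Ag + (-2) = 1−, giving Ag = +1.
The complex ion is anionic, so silver takes the -ate form argentate(I).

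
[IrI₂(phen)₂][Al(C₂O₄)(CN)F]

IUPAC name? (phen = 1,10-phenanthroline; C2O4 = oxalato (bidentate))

diiodobis(1,10-phenanthroline)iridium(III) cyanofluorooxalatoaluminate(III)

Aluminium is always +3 in its complexes; the anion's ligand charges sum to -4, so the complex anion is 1−.
A 1:1 salt means the cation carries the equal and opposite charge, 1+.
Cation: ligand charges sum to -2; for the ion to be 1+, Ir = +3.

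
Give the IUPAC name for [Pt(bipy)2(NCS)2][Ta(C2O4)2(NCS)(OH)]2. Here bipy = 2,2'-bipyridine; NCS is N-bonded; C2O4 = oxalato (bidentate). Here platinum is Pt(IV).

bis(2,2'-bipyridine)diisothiocyanatoplatinum(IV) hydroxoisothiocyanatodioxalatotantalate(V)

Pt is given as +4; the cation's ligand charges sum to -2, so the complex cation is 2+.
With 2 anions per cation, each anion must be 2/2 = 1−.
Anion: ligand charges sum to -6; for the ion to be 1−, Ta = +5.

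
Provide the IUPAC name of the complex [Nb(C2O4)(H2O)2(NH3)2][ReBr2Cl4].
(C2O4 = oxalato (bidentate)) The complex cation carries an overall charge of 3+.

diamminediaquaoxalatoniobium(V) dibromotetrachlororhenate(III)

The complex cation is given as 3+; its ligand charges sum to -2, so Nb = +5.
A 1:1 salt means the anion carries the equal and opposite charge, 3−.
Anion: ligand charges sum to -6; for the ion to be 3−, Re = +3.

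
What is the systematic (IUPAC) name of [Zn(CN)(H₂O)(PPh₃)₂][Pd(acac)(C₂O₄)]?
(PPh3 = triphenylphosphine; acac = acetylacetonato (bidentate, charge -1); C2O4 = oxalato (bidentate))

Both ions are complex: the cation is named first with the plain metal name, the anion second with the -ate form; each ion's ligands are alphabetised independently.
Zinc is always +2 in its complexes; the cation's ligand charges sum to -1, so the complex cation is 1+.
A 1:1 salt means the anion carries the equal and opposite charge, 1−.
Anion: ligand charges sum to -3; for the ion to be 1−, Pd = +2.

aquacyanobis(triphenylphosphine)zinc(II) (acetylacetonato)oxalatopalladate(II)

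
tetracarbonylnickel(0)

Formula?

[Ni(CO)4]

Ligands: 4 carbonyl (CO, neutral). Ligand charge sum = 0.
With Ni in oxidation state 0, the complex ion is [Ni...].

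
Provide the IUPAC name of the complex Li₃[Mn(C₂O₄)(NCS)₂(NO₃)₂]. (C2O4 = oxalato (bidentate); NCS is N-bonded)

lithium diisothiocyanatodinitratooxalatomanganate(III)

The 3 lithium counter-ions carry a total charge of +3, so each complex ion is 3−.
Ligand charges: 1×oxalato (-2 each), 2×nitrato (-1 each), 2×isothiocyanato (-1 each); total -6. So Mn + (-6) = 3−, giving Mn = +3.
Ligands are named alphabetically: isothiocyanato before nitrato before oxalato.
The complex ion is anionic, so manganese takes the -ate form manganate(III).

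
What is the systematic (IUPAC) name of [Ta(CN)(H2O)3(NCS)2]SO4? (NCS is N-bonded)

The 1 sulfate counter-ion carries a total charge of -2, so each complex ion is 2+.
Ligand charges: 1×cyano (-1 each), 2×isothiocyanato (-1 each), 3×aqua (neutral); total -3. So Ta + (-3) = 2+, giving Ta = +5.
Ligands are named alphabetically: aqua before cyano before isothiocyanato.

triaquacyanodiisothiocyanatotantalum(V) sulfate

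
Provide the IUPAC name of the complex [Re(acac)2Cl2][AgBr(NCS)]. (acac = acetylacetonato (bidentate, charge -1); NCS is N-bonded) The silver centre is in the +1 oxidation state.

Ag is given as +1; the anion's ligand charges sum to -2, so the complex anion is 1−.
A 1:1 salt means the cation carries the equal and opposite charge, 1+.
Cation: ligand charges sum to -4; for the ion to be 1+, Re = +5.

bis(acetylacetonato)dichlororhenium(V) bromoisothiocyanatoargentate(I)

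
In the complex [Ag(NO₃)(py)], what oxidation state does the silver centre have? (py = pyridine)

No counter-ion: the bracketed complex is neutral.
Ligand charges: 1×NO3 = -1; 1×py neutral; sum -1.
Ag + (-1) = 0 ⇒ Ag is +1.

+1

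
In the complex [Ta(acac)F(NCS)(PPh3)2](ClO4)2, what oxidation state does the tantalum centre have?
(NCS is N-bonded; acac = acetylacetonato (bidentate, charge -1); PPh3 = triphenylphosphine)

+5

2 perchlorate outside the brackets (-1 each) → the complex ion is 2+.
Ligand charges: 1×NCS = -1; 1×F = -1; 1×acac = -1; 2×PPh3 neutral; sum -3.
Ta + (-3) = 2+ ⇒ Ta is +5.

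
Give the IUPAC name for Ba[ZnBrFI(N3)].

The 1 barium counter-ion carries a total charge of +2, so each complex ion is 2−.
Ligand charges: 1×iodo (-1 each), 1×azido (-1 each), 1×bromo (-1 each), 1×fluoro (-1 each); total -4. So Zn + (-4) = 2−, giving Zn = +2.
Ligands are named alphabetically: azido before bromo before fluoro before iodo.
The complex ion is anionic, so zinc takes the -ate form zincate(II).

barium azidobromofluoroiodozincate(II)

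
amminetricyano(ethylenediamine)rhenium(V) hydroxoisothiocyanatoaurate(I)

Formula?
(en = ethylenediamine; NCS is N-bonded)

[Re(CN)3(en)(NH3)][Au(NCS)(OH)]2

Cation [Re…]: ligand charges -3, Re(V) ⇒ ion charge 2+.
Anion [Au…]: ligand charges -2, Au(I) ⇒ ion charge 1−.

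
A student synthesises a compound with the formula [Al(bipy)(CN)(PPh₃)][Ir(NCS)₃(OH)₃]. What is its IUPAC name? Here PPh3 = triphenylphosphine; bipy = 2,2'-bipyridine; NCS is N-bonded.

Both ions are complex: the cation is named first with the plain metal name, the anion second with the -ate form; each ion's ligands are alphabetised independently.
Aluminium is always +3 in its complexes; the cation's ligand charges sum to -1, so the complex cation is 2+.
A 1:1 salt means the anion carries the equal and opposite charge, 2−.
Anion: ligand charges sum to -6; for the ion to be 2−, Ir = +4.

(2,2'-bipyridine)cyano(triphenylphosphine)aluminium(III) trihydroxotriisothiocyanatoiridate(IV)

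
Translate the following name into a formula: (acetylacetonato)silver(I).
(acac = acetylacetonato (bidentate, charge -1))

[Ag(acac)]

Ligands: 1 acetylacetonato (acac, -1). Ligand charge sum = -1.
With Ag in oxidation state +1, the complex ion is [Ag...].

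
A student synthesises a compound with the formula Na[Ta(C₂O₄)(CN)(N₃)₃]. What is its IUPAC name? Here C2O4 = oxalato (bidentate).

The 1 sodium counter-ion carries a total charge of +1, so each complex ion is 1−.
Ligand charges: 3×azido (-1 each), 1×cyano (-1 each), 1×oxalato (-2 each); total -6. So Ta + (-6) = 1−, giving Ta = +5.
Ligands are named alphabetically: azido before cyano before oxalato.
The complex ion is anionic, so tantalum takes the -ate form tantalate(V).

sodium triazidocyanooxalatotantalate(V)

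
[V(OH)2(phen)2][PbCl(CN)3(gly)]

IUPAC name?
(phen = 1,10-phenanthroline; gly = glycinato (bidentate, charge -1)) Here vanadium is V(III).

dihydroxobis(1,10-phenanthroline)vanadium(III) chlorotricyano(glycinato)plumbate(IV)

Both ions are complex: the cation is named first with the plain metal name, the anion second with the -ate form; each ion's ligands are alphabetised independently.
V is given as +3; the cation's ligand charges sum to -2, so the complex cation is 1+.
A 1:1 salt means the anion carries the equal and opposite charge, 1−.
Anion: ligand charges sum to -5; for the ion to be 1−, Pb = +4.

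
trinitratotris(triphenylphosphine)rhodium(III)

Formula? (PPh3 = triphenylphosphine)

[Rh(NO3)3(PPh3)3]

Ligands: 3 nitrato (NO3, -1), 3 triphenylphosphine (PPh3, neutral). Ligand charge sum = -3.
With Rh in oxidation state +3, the complex ion is [Rh...].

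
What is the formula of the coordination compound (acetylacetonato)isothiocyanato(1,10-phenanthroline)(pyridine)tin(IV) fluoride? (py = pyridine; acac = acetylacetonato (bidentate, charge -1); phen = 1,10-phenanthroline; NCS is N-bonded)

Ligands: 1 pyridine (py, neutral), 1 acetylacetonato (acac, -1), 1 1,10-phenanthroline (phen, neutral), 1 isothiocyanato (NCS, -1). Ligand charge sum = -2.
With Sn in oxidation state +4, the complex ion is [Sn...]^2+.
Charge balance with fluoride (-1) requires 1 complex ion per 2 fluoride.

[Sn(acac)(NCS)(phen)(py)]F2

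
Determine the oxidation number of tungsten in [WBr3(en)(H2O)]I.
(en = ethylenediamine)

1 iodide outside the brackets (-1 each) → the complex ion is 1+.
Ligand charges: 3×Br = -3; 1×H2O neutral; 1×en neutral; sum -3.
W + (-3) = 1+ ⇒ W is +4.

+4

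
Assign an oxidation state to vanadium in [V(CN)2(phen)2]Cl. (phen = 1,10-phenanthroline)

+3

1 chloride outside the brackets (-1 each) → the complex ion is 1+.
Ligand charges: 2×phen neutral; 2×CN = -2; sum -2.
V + (-2) = 1+ ⇒ V is +3.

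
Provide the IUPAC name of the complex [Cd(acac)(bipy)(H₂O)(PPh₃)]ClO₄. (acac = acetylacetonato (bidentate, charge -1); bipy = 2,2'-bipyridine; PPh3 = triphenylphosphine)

(acetylacetonato)aqua(2,2'-bipyridine)(triphenylphosphine)cadmium(II) perchlorate

The 1 perchlorate counter-ion carries a total charge of -1, so each complex ion is 1+.
Ligand charges: 1×acetylacetonato (-1 each), 1×2,2'-bipyridine (neutral), 1×triphenylphosphine (neutral), 1×aqua (neutral); total -1. So Cd + (-1) = 1+, giving Cd = +2.
Ligands are named alphabetically: acetylacetonato before aqua before bipyridine before triphenylphosphine.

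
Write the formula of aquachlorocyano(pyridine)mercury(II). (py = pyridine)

[HgCl(CN)(H2O)(py)]

Ligands: 1 aqua (H2O, neutral), 1 chloro (Cl, -1), 1 cyano (CN, -1), 1 pyridine (py, neutral). Ligand charge sum = -2.
With Hg in oxidation state +2, the complex ion is [Hg...].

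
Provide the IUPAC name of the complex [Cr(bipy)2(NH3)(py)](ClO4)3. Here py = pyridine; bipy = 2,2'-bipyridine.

The 3 perchlorate counter-ions carry a total charge of -3, so each complex ion is 3+.
Ligand charges: 1×pyridine (neutral), 2×2,2'-bipyridine (neutral), 1×ammine (neutral); total 0. So Cr + (0) = 3+, giving Cr = +3.
Ligands are named alphabetically: ammine before bipyridine before pyridine.

amminebis(2,2'-bipyridine)(pyridine)chromium(III) perchlorate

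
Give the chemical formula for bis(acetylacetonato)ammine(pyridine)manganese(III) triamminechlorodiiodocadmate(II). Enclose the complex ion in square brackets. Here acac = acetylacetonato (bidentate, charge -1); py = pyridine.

[Mn(acac)2(NH3)(py)][CdClI2(NH3)3]

Cation [Mn…]: ligand charges -2, Mn(III) ⇒ ion charge 1+.
Anion [Cd…]: ligand charges -3, Cd(II) ⇒ ion charge 1−.
One 1+ cation balances one 1− anion.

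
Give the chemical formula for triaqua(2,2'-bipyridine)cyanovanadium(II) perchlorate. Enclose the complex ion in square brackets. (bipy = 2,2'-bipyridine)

Ligands: 1 2,2'-bipyridine (bipy, neutral), 1 cyano (CN, -1), 3 aqua (H2O, neutral). Ligand charge sum = -1.
With V in oxidation state +2, the complex ion is [V...]^1+.
Charge balance with perchlorate (-1) requires 1 complex ion per 1 perchlorate.

[V(bipy)(CN)(H2O)3]ClO4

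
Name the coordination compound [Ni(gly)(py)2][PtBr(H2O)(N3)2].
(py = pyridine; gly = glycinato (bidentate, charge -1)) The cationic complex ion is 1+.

(glycinato)bis(pyridine)nickel(II) aquadiazidobromoplatinate(II)

The complex cation is given as 1+; its ligand charges sum to -1, so Ni = +2.
A 1:1 salt means the anion carries the equal and opposite charge, 1−.
Anion: ligand charges sum to -3; for the ion to be 1−, Pt = +2.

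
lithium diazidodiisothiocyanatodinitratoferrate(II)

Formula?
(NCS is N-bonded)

Li4[Fe(N3)2(NCS)2(NO3)2]

Ligands: 2 isothiocyanato (NCS, -1), 2 nitrato (NO3, -1), 2 azido (N3, -1). Ligand charge sum = -6.
With Fe in oxidation state +2, the complex ion is [Fe...]^4−.
Charge balance with lithium (+1) requires 1 complex ion per 4 lithium.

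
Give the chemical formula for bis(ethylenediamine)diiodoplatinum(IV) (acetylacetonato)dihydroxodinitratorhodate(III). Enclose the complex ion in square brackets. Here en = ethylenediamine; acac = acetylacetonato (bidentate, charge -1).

[Pt(en)2I2][Rh(acac)(NO3)2(OH)2]

Cation [Pt…]: ligand charges -2, Pt(IV) ⇒ ion charge 2+.
Anion [Rh…]: ligand charges -5, Rh(III) ⇒ ion charge 2−.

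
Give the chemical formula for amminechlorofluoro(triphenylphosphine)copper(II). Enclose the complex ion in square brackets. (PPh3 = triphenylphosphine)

Ligands: 1 fluoro (F, -1), 1 triphenylphosphine (PPh3, neutral), 1 chloro (Cl, -1), 1 ammine (NH3, neutral). Ligand charge sum = -2.
With Cu in oxidation state +2, the complex ion is [Cu...].

[CuClF(NH3)(PPh3)]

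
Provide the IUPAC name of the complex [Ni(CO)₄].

There is no counter-ion, so the complex is neutral overall.
Ligand charges: 4×carbonyl (neutral); total 0. So Ni + (0) = 0, giving Ni = 0.

tetracarbonylnickel(0)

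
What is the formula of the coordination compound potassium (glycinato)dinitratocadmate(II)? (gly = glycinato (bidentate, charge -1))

K[Cd(gly)(NO3)2]

Ligands: 1 glycinato (gly, -1), 2 nitrato (NO3, -1). Ligand charge sum = -3.
With Cd in oxidation state +2, the complex ion is [Cd...]^1−.
Charge balance with potassium (+1) requires 1 complex ion per 1 potassium.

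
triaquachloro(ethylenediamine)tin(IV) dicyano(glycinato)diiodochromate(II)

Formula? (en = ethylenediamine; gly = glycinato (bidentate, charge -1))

Cation [Sn…]: ligand charges -1, Sn(IV) ⇒ ion charge 3+.
Anion [Cr…]: ligand charges -5, Cr(II) ⇒ ion charge 3−.
One 3+ cation balances one 3− anion.

[SnCl(en)(H2O)3][Cr(CN)2(gly)I2]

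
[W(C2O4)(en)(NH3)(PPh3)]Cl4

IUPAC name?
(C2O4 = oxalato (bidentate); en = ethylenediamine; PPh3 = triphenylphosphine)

The 4 chloride counter-ions carry a total charge of -4, so each complex ion is 4+.
Ligand charges: 1×oxalato (-2 each), 1×ammine (neutral), 1×ethylenediamine (neutral), 1×triphenylphosphine (neutral); total -2. So W + (-2) = 4+, giving W = +6.
Ligands are named alphabetically: ammine before ethylenediamine before oxalato before triphenylphosphine.

ammine(ethylenediamine)oxalato(triphenylphosphine)tungsten(VI) chloride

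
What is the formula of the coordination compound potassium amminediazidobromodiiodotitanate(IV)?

K[TiBrI2(N3)2(NH3)]

Ligands: 1 ammine (NH3, neutral), 2 iodo (I, -1), 2 azido (N3, -1), 1 bromo (Br, -1). Ligand charge sum = -5.
With Ti in oxidation state +4, the complex ion is [Ti...]^1−.
Charge balance with potassium (+1) requires 1 complex ion per 1 potassium.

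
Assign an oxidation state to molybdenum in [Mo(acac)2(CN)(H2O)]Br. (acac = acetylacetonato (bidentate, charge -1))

1 bromide outside the brackets (-1 each) → the complex ion is 1+.
Ligand charges: 1×H2O neutral; 1×CN = -1; 2×acac = -2; sum -3.
Mo + (-3) = 1+ ⇒ Mo is +4.

+4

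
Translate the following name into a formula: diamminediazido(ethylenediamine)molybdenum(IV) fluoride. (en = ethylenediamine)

Ligands: 1 ethylenediamine (en, neutral), 2 ammine (NH3, neutral), 2 azido (N3, -1). Ligand charge sum = -2.
Charge balance with fluoride (-1) requires 1 complex ion per 2 fluoride.

[Mo(en)(N3)2(NH3)2]F2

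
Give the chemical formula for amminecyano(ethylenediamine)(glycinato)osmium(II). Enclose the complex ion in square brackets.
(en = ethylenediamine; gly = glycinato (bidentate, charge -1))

Ligands: 1 ethylenediamine (en, neutral), 1 glycinato (gly, -1), 1 cyano (CN, -1), 1 ammine (NH3, neutral). Ligand charge sum = -2.
With Os in oxidation state +2, the complex ion is [Os...].

[Os(CN)(en)(gly)(NH3)]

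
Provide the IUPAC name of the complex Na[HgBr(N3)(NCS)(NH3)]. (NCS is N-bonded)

The 1 sodium counter-ion carries a total charge of +1, so each complex ion is 1−.
Ligand charges: 1×bromo (-1 each), 1×ammine (neutral), 1×isothiocyanato (-1 each), 1×azido (-1 each); total -3. So Hg + (-3) = 1−, giving Hg = +2.
The complex ion is anionic, so mercury takes the -ate form mercurate(II).

sodium ammineazidobromoisothiocyanatomercurate(II)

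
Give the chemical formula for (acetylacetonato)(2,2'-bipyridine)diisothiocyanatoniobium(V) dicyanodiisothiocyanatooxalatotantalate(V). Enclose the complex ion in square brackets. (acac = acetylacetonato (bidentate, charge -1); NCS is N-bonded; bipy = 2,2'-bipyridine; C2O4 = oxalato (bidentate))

Cation [Nb…]: ligand charges -3, Nb(V) ⇒ ion charge 2+.
Anion [Ta…]: ligand charges -6, Ta(V) ⇒ ion charge 1−.

[Nb(acac)(bipy)(NCS)2][Ta(C2O4)(CN)2(NCS)2]2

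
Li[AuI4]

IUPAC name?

The 1 lithium counter-ion carries a total charge of +1, so each complex ion is 1−.
Ligand charges: 4×iodo (-1 each); total -4. So Au + (-4) = 1−, giving Au = +3.
The complex ion is anionic, so gold takes the -ate form aurate(III).

lithium tetraiodoaurate(III)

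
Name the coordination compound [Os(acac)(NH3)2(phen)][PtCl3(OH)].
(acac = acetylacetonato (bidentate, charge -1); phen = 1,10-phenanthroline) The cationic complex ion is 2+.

(acetylacetonato)diammine(1,10-phenanthroline)osmium(III) trichlorohydroxoplatinate(II)

The complex cation is given as 2+; its ligand charges sum to -1, so Os = +3.
A 1:1 salt means the anion carries the equal and opposite charge, 2−.
Anion: ligand charges sum to -4; for the ion to be 2−, Pt = +2.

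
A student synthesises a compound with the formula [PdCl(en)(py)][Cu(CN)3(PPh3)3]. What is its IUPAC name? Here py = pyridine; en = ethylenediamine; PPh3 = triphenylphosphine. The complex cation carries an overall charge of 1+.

Both ions are complex: the cation is named first with the plain metal name, the anion second with the -ate form; each ion's ligands are alphabetised independently.
The complex cation is given as 1+; its ligand charges sum to -1, so Pd = +2.
A 1:1 salt means the anion carries the equal and opposite charge, 1−.
Anion: ligand charges sum to -3; for the ion to be 1−, Cu = +2.

chloro(ethylenediamine)(pyridine)palladium(II) tricyanotris(triphenylphosphine)cuprate(II)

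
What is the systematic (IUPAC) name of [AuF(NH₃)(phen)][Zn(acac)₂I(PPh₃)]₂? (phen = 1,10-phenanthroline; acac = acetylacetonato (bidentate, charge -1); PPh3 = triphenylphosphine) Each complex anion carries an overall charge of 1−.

amminefluoro(1,10-phenanthroline)gold(III) bis(acetylacetonato)iodo(triphenylphosphine)zincate(II)

Both ions are complex: the cation is named first with the plain metal name, the anion second with the -ate form; each ion's ligands are alphabetised independently.
The complex anion is given as 1−; its ligand charges sum to -3, so Zn = +2.
With 2 anions per cation, the cation must be 2×1 = 2+.
Cation: ligand charges sum to -1; for the ion to be 2+, Au = +3.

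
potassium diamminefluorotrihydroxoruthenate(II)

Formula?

Ligands: 2 ammine (NH3, neutral), 3 hydroxo (OH, -1), 1 fluoro (F, -1). Ligand charge sum = -4.
With Ru in oxidation state +2, the complex ion is [Ru...]^2−.
Charge balance with potassium (+1) requires 1 complex ion per 2 potassium.

K2[RuF(NH3)2(OH)3]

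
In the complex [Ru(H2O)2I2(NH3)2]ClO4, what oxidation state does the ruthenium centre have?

1 perchlorate outside the brackets (-1 each) → the complex ion is 1+.
Ligand charges: 2×I = -2; 2×H2O neutral; 2×NH3 neutral; sum -2.
Ru + (-2) = 1+ ⇒ Ru is +3.

+3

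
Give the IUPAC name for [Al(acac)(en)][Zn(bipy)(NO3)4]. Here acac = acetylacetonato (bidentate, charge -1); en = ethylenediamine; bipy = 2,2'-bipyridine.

(acetylacetonato)(ethylenediamine)aluminium(III) (2,2'-bipyridine)tetranitratozincate(II)

Aluminium is always +3 in its complexes; the cation's ligand charges sum to -1, so the complex cation is 2+.
A 1:1 salt means the anion carries the equal and opposite charge, 2−.
Anion: ligand charges sum to -4; for the ion to be 2−, Zn = +2.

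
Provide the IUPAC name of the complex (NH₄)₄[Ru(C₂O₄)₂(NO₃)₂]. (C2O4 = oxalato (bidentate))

The 4 ammonium counter-ions carry a total charge of +4, so each complex ion is 4−.
Ligand charges: 2×nitrato (-1 each), 2×oxalato (-2 each); total -6. So Ru + (-6) = 4−, giving Ru = +2.
Ligands are named alphabetically: nitrato before oxalato.
The complex ion is anionic, so ruthenium takes the -ate form ruthenate(II).

ammonium dinitratodioxalatoruthenate(II)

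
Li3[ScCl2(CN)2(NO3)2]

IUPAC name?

The 3 lithium counter-ions carry a total charge of +3, so each complex ion is 3−.
Ligand charges: 2×nitrato (-1 each), 2×cyano (-1 each), 2×chloro (-1 each); total -6. So Sc + (-6) = 3−, giving Sc = +3.
Ligands are named alphabetically: chloro before cyano before nitrato.
The complex ion is anionic, so scandium takes the -ate form scandate(III).

lithium dichlorodicyanodinitratoscandate(III)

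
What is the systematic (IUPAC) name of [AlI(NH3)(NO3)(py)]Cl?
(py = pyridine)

ammineiodonitrato(pyridine)aluminium(III) chloride

The 1 chloride counter-ion carries a total charge of -1, so each complex ion is 1+.
Ligand charges: 1×nitrato (-1 each), 1×ammine (neutral), 1×iodo (-1 each), 1×pyridine (neutral); total -2. So Al + (-2) = 1+, giving Al = +3.
Ligands are named alphabetically: ammine before iodo before nitrato before pyridine.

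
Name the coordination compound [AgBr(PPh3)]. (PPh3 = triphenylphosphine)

bromo(triphenylphosphine)silver(I)

There is no counter-ion, so the complex is neutral overall.
Ligand charges: 1×triphenylphosphine (neutral), 1×bromo (-1 each); total -1. So Ag + (-1) = 0, giving Ag = +1.
Ligands are named alphabetically: bromo before triphenylphosphine.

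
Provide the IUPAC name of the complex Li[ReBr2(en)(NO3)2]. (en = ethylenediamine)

lithium dibromo(ethylenediamine)dinitratorhenate(III)

The 1 lithium counter-ion carries a total charge of +1, so each complex ion is 1−.
Ligand charges: 1×ethylenediamine (neutral), 2×bromo (-1 each), 2×nitrato (-1 each); total -4. So Re + (-4) = 1−, giving Re = +3.
Ligands are named alphabetically: bromo before ethylenediamine before nitrato.
The complex ion is anionic, so rhenium takes the -ate form rhenate(III).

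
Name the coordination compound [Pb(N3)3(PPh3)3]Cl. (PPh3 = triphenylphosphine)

triazidotris(triphenylphosphine)lead(IV) chloride

The 1 chloride counter-ion carries a total charge of -1, so each complex ion is 1+.
Ligand charges: 3×azido (-1 each), 3×triphenylphosphine (neutral); total -3. So Pb + (-3) = 1+, giving Pb = +4.
Ligands are named alphabetically: azido before triphenylphosphine.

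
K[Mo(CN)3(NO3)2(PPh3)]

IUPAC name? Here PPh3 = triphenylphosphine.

The 1 potassium counter-ion carries a total charge of +1, so each complex ion is 1−.
Ligand charges: 2×nitrato (-1 each), 1×triphenylphosphine (neutral), 3×cyano (-1 each); total -5. So Mo + (-5) = 1−, giving Mo = +4.
The complex ion is anionic, so molybdenum takes the -ate form molybdate(IV).

potassium tricyanodinitrato(triphenylphosphine)molybdate(IV)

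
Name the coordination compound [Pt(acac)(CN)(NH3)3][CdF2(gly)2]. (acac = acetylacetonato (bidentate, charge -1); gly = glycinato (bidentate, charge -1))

Both ions are complex: the cation is named first with the plain metal name, the anion second with the -ate form; each ion's ligands are alphabetised independently.
Cadmium is always +2 in its complexes; the anion's ligand charges sum to -4, so the complex anion is 2−.
A 1:1 salt means the cation carries the equal and opposite charge, 2+.
Cation: ligand charges sum to -2; for the ion to be 2+, Pt = +4.

(acetylacetonato)triamminecyanoplatinum(IV) difluorobis(glycinato)cadmate(II)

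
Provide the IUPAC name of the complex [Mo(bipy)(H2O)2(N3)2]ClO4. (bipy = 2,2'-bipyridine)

The 1 perchlorate counter-ion carries a total charge of -1, so each complex ion is 1+.
Ligand charges: 1×2,2'-bipyridine (neutral), 2×aqua (neutral), 2×azido (-1 each); total -2. So Mo + (-2) = 1+, giving Mo = +3.
Ligands are named alphabetically: aqua before azido before bipyridine.

diaquadiazido(2,2'-bipyridine)molybdenum(III) perchlorate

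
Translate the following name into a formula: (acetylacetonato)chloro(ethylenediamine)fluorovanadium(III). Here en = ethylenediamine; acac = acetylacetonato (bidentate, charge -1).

Ligands: 1 ethylenediamine (en, neutral), 1 fluoro (F, -1), 1 acetylacetonato (acac, -1), 1 chloro (Cl, -1). Ligand charge sum = -3.
With V in oxidation state +3, the complex ion is [V...].

[V(acac)Cl(en)F]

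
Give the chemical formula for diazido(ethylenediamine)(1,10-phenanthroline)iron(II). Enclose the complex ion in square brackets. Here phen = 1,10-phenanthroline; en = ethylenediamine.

[Fe(en)(N3)2(phen)]

Ligands: 1 1,10-phenanthroline (phen, neutral), 2 azido (N3, -1), 1 ethylenediamine (en, neutral). Ligand charge sum = -2.
With Fe in oxidation state +2, the complex ion is [Fe...].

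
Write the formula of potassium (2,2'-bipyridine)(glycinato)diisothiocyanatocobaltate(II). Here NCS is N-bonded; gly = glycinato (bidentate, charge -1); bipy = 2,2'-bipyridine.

K[Co(bipy)(gly)(NCS)2]

Ligands: 2 isothiocyanato (NCS, -1), 1 glycinato (gly, -1), 1 2,2'-bipyridine (bipy, neutral). Ligand charge sum = -3.
With Co in oxidation state +2, the complex ion is [Co...]^1−.
Charge balance with potassium (+1) requires 1 complex ion per 1 potassium.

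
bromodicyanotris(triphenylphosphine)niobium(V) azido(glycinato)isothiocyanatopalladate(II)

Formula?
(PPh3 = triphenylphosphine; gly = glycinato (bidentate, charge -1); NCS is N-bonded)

[NbBr(CN)2(PPh3)3][Pd(gly)(N3)(NCS)]2

Cation [Nb…]: ligand charges -3, Nb(V) ⇒ ion charge 2+.
Anion [Pd…]: ligand charges -3, Pd(II) ⇒ ion charge 1−.
One 2+ cation requires 2 of the 1− anion.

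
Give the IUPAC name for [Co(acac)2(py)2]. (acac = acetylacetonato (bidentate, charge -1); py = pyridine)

There is no counter-ion, so the complex is neutral overall.
Ligand charges: 2×acetylacetonato (-1 each), 2×pyridine (neutral); total -2. So Co + (-2) = 0, giving Co = +2.
Ligands are named alphabetically: acetylacetonato before pyridine.

bis(acetylacetonato)bis(pyridine)cobalt(II)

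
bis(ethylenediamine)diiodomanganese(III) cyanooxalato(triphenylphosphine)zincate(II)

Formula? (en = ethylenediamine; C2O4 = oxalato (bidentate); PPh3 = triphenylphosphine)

Cation [Mn…]: ligand charges -2, Mn(III) ⇒ ion charge 1+.
Anion [Zn…]: ligand charges -3, Zn(II) ⇒ ion charge 1−.

[Mn(en)2I2][Zn(C2O4)(CN)(PPh3)]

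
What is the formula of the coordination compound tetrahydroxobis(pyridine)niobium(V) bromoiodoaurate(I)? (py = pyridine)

[Nb(OH)4(py)2][AuBrI]

Cation [Nb…]: ligand charges -4, Nb(V) ⇒ ion charge 1+.
Anion [Au…]: ligand charges -2, Au(I) ⇒ ion charge 1−.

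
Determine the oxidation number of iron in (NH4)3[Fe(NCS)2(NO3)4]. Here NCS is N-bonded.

3 ammonium outside the brackets (+1 each) → the complex ion is 3−.
Ligand charges: 4×NO3 = -4; 2×NCS = -2; sum -6.
Fe + (-6) = 3− ⇒ Fe is +3.

+3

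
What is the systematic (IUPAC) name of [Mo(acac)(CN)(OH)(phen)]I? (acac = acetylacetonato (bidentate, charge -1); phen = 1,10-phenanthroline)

(acetylacetonato)cyanohydroxo(1,10-phenanthroline)molybdenum(IV) iodide

The 1 iodide counter-ion carries a total charge of -1, so each complex ion is 1+.
Ligand charges: 1×hydroxo (-1 each), 1×cyano (-1 each), 1×acetylacetonato (-1 each), 1×1,10-phenanthroline (neutral); total -3. So Mo + (-3) = 1+, giving Mo = +4.
Ligands are named alphabetically: acetylacetonato before cyano before hydroxo before phenanthroline.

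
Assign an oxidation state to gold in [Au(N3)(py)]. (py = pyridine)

No counter-ion: the bracketed complex is neutral.
Ligand charges: 1×N3 = -1; 1×py neutral; sum -1.
Au + (-1) = 0 ⇒ Au is +1.

+1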